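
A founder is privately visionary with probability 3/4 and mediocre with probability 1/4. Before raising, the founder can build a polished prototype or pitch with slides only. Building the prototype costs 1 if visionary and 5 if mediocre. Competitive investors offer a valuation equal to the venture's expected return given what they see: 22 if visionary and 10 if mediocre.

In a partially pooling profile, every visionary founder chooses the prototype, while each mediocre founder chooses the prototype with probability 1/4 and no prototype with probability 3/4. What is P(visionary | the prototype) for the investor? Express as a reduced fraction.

12/13

P(the prototype) = (3/4)·1 + (1/4)·(1/4) = 13/16.
By Bayes' rule, P(visionary | the prototype) = (3/4) / (13/16) = 12/13.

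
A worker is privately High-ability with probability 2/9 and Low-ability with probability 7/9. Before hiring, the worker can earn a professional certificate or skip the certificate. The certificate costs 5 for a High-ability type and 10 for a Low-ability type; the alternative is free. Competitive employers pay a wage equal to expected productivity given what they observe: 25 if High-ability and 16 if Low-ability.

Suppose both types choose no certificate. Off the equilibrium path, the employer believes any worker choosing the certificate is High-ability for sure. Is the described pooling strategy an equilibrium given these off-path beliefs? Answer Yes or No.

On path, the employer holds the prior and pays 2/9·25 + 7/9·16 = 18. Off path (the certificate), believing High-ability, it pays 25.
High-ability: no certificate nets 18; the certificate nets 25 − 5 = 20. High-ability would deviate.
Low-ability: no certificate nets 18; the certificate nets 25 − 10 = 15. Low-ability stays.
A type deviates, so pooling fails.

No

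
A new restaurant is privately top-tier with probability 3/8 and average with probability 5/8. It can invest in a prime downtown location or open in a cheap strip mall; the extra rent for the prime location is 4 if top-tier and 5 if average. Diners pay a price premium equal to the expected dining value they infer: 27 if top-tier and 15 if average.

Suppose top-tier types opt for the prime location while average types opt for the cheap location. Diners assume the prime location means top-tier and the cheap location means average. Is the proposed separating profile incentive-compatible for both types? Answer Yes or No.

No

Under these beliefs, the prime location earns price premium 27 and the cheap location earns price premium 15.
top-tier: the prime location nets 27 − 4 = 23; the cheap location nets 15. top-tier prefers the prime location.
average: the prime location nets 27 − 5 = 22; the cheap location nets 15. average would deviate to the prime location.
average has a profitable deviation, so the profile is not an equilibrium.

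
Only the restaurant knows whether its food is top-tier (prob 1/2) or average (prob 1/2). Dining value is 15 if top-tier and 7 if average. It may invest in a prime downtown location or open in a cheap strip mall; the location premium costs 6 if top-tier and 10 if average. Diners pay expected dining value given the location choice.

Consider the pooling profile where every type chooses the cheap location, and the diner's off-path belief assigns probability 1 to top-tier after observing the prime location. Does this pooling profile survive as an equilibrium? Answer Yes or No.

On path, the diner holds the prior and pays 1/2·15 + 1/2·7 = 11. Off path (the prime location), believing top-tier, it pays 15.
top-tier: the cheap location nets 11; the prime location nets 15 − 6 = 9. top-tier stays.
average: the cheap location nets 11; the prime location nets 15 − 10 = 5. average stays.
No type deviates, so pooling is sustained.

Yes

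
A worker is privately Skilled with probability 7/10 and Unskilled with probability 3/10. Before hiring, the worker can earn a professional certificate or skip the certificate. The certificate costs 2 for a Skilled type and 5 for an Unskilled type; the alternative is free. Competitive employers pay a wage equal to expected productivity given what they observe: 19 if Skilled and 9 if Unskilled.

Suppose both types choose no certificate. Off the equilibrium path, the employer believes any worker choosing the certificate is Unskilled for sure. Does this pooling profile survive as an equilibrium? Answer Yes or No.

Yes

On path, the employer holds the prior and pays 7/10·19 + 3/10·9 = 16. Off path (the certificate), believing Unskilled, it pays 9.
Skilled: no certificate nets 16; the certificate nets 9 − 2 = 7. Skilled stays.
Unskilled: no certificate nets 16; the certificate nets 9 − 5 = 4. Unskilled stays.
No type deviates, so pooling is sustained.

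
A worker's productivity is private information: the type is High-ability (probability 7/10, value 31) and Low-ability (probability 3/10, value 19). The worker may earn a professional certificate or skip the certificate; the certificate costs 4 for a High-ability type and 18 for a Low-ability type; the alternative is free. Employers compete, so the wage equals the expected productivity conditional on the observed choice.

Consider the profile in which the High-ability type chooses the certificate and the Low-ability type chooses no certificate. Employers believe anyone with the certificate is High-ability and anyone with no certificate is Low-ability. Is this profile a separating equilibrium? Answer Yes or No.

Under these beliefs, the certificate earns wage 31 and no certificate earns wage 19.
High-ability: the certificate nets 31 − 4 = 27; no certificate nets 19. High-ability prefers the certificate.
Low-ability: the certificate nets 31 − 18 = 13; no certificate nets 19. Low-ability prefers no certificate.
Neither type deviates, so the separating profile is an equilibrium.

Yes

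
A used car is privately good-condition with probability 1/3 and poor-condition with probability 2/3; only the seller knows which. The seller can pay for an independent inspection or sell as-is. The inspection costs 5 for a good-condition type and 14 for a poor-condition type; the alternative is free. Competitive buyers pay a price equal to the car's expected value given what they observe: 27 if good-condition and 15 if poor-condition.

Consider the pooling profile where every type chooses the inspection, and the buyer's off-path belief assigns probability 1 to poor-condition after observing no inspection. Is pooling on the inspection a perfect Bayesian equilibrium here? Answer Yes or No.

On path, the buyer holds the prior and pays 1/3·27 + 2/3·15 = 19. Off path (no inspection), believing poor-condition, it pays 15.
good-condition: the inspection nets 19 − 5 = 14; no inspection nets 15. good-condition would deviate.
poor-condition: the inspection nets 19 − 14 = 5; no inspection nets 15. poor-condition would deviate.
A type deviates, so pooling fails.

No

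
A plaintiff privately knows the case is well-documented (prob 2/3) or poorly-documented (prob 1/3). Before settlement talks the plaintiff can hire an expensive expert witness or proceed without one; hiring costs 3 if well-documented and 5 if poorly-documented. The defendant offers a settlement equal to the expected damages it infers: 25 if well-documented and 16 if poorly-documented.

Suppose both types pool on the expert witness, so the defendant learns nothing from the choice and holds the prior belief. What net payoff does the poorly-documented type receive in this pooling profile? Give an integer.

Pooled settlement = 2/3·25 + 1/3·16 = 22.
poorly-documented pays cost 5 for the expert witness, so net payoff = 22 − 5 = 17.

17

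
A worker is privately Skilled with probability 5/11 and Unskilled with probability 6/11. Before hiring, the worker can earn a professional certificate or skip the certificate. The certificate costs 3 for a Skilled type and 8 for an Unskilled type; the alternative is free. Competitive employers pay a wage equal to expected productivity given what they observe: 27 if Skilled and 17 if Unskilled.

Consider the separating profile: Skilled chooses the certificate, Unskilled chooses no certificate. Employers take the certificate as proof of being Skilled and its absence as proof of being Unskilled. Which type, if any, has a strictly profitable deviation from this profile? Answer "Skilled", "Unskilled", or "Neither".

The certificate pays 27; no certificate pays 17.
Skilled: assigned the certificate, nets 27 − 3 = 24; deviating to no certificate nets 17.
Unskilled: assigned no certificate, nets 17; deviating to the certificate nets 27 − 8 = 19.
The Unskilled type gains 2 by deviating.

Unskilled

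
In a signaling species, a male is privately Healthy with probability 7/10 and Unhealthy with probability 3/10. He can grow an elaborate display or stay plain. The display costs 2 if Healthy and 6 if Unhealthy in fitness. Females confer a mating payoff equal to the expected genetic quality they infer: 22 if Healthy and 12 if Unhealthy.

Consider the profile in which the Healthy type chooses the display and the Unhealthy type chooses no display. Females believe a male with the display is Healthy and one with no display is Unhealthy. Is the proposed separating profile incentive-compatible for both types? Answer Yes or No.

Under these beliefs, the display earns mating payoff 22 and no display earns mating payoff 12.
Healthy: the display nets 22 − 2 = 20; no display nets 12. Healthy prefers the display.
Unhealthy: the display nets 22 − 6 = 16; no display nets 12. Unhealthy would deviate to the display.
Unhealthy has a profitable deviation, so the profile is not an equilibrium.

No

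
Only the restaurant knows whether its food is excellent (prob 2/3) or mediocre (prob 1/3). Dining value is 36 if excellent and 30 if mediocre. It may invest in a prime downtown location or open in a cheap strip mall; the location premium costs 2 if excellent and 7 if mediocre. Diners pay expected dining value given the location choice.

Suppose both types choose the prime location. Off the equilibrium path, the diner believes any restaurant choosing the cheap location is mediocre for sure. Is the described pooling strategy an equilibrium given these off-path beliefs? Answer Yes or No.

On path, the diner holds the prior and pays 2/3·36 + 1/3·30 = 34. Off path (the cheap location), believing mediocre, it pays 30.
excellent: the prime location nets 34 − 2 = 32; the cheap location nets 30. excellent stays.
mediocre: the prime location nets 34 − 7 = 27; the cheap location nets 30. mediocre would deviate.
A type deviates, so pooling fails.

No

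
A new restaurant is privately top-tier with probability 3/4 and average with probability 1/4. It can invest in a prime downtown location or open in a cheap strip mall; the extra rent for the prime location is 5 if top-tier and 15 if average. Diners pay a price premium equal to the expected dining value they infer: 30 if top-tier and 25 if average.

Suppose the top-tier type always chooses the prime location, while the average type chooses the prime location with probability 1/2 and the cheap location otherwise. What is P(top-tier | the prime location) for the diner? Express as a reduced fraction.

6/7

P(the prime location) = (3/4)·1 + (1/4)·(1/2) = 7/8.
By Bayes' rule, P(top-tier | the prime location) = (3/4) / (7/8) = 6/7.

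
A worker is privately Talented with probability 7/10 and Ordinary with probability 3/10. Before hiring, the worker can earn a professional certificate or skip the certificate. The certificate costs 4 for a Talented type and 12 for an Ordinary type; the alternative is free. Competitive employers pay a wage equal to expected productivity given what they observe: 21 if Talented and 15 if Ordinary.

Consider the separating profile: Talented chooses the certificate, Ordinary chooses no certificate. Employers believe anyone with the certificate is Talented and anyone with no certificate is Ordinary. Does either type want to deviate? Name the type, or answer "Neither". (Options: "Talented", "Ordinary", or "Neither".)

Neither

The certificate pays 21; no certificate pays 15.
Talented: assigned the certificate, nets 21 − 4 = 17; deviating to no certificate nets 15.
Ordinary: assigned no certificate, nets 15; deviating to the certificate nets 21 − 12 = 9.
Both types strictly prefer their assigned action; no profitable deviation.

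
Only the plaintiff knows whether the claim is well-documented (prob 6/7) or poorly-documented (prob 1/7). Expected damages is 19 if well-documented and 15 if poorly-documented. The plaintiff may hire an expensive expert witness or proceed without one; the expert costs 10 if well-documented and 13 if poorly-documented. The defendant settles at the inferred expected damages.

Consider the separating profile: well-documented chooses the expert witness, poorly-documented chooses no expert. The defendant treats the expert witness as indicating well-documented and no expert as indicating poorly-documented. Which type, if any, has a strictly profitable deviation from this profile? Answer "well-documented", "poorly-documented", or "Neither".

well-documented

The expert witness pays 19; no expert pays 15.
well-documented: assigned the expert witness, nets 19 − 10 = 9; deviating to no expert nets 15.
poorly-documented: assigned no expert, nets 15; deviating to the expert witness nets 19 − 13 = 6.
The well-documented type gains 6 by deviating.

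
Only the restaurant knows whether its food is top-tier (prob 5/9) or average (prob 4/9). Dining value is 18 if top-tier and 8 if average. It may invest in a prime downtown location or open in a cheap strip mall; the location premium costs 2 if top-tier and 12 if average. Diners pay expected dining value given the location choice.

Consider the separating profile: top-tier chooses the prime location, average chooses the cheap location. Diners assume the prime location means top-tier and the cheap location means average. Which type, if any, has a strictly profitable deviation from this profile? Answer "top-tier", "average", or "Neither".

The prime location pays 18; the cheap location pays 8.
top-tier: assigned the prime location, nets 18 − 2 = 16; deviating to the cheap location nets 8.
average: assigned the cheap location, nets 8; deviating to the prime location nets 18 − 12 = 6.
Both types strictly prefer their assigned action; no profitable deviation.

Neither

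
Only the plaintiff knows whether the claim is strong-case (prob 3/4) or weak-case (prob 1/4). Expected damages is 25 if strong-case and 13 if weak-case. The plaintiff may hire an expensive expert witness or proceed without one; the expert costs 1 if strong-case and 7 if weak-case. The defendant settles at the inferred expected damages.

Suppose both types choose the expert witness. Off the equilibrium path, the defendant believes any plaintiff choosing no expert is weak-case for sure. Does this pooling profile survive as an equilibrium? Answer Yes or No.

Yes

On path, the defendant holds the prior and pays 3/4·25 + 1/4·13 = 22. Off path (no expert), believing weak-case, it pays 13.
strong-case: the expert witness nets 22 − 1 = 21; no expert nets 13. strong-case stays.
weak-case: the expert witness nets 22 − 7 = 15; no expert nets 13. weak-case stays.
No type deviates, so pooling is sustained.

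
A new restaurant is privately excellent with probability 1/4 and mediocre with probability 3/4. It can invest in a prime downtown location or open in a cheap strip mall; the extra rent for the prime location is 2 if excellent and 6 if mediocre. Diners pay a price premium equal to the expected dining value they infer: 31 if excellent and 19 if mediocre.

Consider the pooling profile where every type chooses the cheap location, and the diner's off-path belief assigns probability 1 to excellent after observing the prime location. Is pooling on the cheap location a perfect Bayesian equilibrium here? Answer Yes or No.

On path, the diner holds the prior and pays 1/4·31 + 3/4·19 = 22. Off path (the prime location), believing excellent, it pays 31.
excellent: the cheap location nets 22; the prime location nets 31 − 2 = 29. excellent would deviate.
mediocre: the cheap location nets 22; the prime location nets 31 − 6 = 25. mediocre would deviate.
A type deviates, so pooling fails.

No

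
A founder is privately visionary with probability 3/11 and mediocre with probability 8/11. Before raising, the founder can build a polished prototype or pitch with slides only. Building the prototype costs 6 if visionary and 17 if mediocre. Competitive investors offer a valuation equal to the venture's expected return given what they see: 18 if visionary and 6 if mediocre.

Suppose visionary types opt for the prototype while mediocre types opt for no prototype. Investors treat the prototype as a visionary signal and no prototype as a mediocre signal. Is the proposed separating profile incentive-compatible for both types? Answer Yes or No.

Yes

Under these beliefs, the prototype earns valuation 18 and no prototype earns valuation 6.
visionary: the prototype nets 18 − 6 = 12; no prototype nets 6. visionary prefers the prototype.
mediocre: the prototype nets 18 − 17 = 1; no prototype nets 6. mediocre prefers no prototype.
Neither type deviates, so the separating profile is an equilibrium.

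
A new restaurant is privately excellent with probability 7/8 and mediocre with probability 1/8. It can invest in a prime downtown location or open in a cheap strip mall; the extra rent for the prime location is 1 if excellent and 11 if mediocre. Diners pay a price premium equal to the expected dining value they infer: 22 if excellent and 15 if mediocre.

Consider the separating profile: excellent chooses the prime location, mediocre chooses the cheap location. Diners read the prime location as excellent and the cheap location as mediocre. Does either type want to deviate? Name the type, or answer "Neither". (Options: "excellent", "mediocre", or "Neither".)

Neither

The prime location pays 22; the cheap location pays 15.
excellent: assigned the prime location, nets 22 − 1 = 21; deviating to the cheap location nets 15.
mediocre: assigned the cheap location, nets 15; deviating to the prime location nets 22 − 11 = 11.
Both types strictly prefer their assigned action; no profitable deviation.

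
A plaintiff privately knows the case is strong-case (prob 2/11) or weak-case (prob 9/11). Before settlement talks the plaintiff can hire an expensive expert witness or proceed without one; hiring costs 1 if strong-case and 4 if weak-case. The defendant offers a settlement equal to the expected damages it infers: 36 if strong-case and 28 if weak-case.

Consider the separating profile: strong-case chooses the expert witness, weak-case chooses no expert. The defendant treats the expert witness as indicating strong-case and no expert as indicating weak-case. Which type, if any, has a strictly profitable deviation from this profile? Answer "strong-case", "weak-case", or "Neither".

weak-case

The expert witness pays 36; no expert pays 28.
strong-case: assigned the expert witness, nets 36 − 1 = 35; deviating to no expert nets 28.
weak-case: assigned no expert, nets 28; deviating to the expert witness nets 36 − 4 = 32.
The weak-case type gains 4 by deviating.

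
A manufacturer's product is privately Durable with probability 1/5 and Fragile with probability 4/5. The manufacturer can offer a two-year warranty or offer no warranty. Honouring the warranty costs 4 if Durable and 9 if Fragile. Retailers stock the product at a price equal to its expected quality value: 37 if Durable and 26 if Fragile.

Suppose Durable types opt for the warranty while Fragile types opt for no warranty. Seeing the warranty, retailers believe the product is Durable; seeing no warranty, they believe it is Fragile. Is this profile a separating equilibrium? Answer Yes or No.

Under these beliefs, the warranty earns price 37 and no warranty earns price 26.
Durable: the warranty nets 37 − 4 = 33; no warranty nets 26. Durable prefers the warranty.
Fragile: the warranty nets 37 − 9 = 28; no warranty nets 26. Fragile would deviate to the warranty.
Fragile has a profitable deviation, so the profile is not an equilibrium.

No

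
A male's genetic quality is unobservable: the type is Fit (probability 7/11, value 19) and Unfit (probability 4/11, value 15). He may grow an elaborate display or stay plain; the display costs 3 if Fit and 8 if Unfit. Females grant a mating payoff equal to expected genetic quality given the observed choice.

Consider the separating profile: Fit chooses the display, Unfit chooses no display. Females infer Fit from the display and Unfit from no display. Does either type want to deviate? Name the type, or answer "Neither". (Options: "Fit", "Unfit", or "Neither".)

The display pays 19; no display pays 15.
Fit: assigned the display, nets 19 − 3 = 16; deviating to no display nets 15.
Unfit: assigned no display, nets 15; deviating to the display nets 19 − 8 = 11.
Both types strictly prefer their assigned action; no profitable deviation.

Neither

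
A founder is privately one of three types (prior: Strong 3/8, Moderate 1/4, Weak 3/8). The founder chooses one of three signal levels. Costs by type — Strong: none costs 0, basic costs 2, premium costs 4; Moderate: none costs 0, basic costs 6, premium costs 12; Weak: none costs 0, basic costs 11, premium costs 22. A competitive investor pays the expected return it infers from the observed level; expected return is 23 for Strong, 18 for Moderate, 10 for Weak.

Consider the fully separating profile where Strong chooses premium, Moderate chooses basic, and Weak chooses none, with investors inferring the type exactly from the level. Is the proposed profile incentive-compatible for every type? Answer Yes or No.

Separating valuations: premium → 23, basic → 18, none → 10.
Strong (assigned premium): none: 10 − 0 = 10; basic: 18 − 2 = 16; premium: 23 − 4 = 19. Strong stays.
Moderate (assigned basic): none: 10 − 0 = 10; basic: 18 − 6 = 12; premium: 23 − 12 = 11. Moderate stays.
Weak (assigned none): none: 10 − 0 = 10; basic: 18 − 11 = 7; premium: 23 − 22 = 1. Weak stays.
Every type prefers its assigned level; separation holds.

Yes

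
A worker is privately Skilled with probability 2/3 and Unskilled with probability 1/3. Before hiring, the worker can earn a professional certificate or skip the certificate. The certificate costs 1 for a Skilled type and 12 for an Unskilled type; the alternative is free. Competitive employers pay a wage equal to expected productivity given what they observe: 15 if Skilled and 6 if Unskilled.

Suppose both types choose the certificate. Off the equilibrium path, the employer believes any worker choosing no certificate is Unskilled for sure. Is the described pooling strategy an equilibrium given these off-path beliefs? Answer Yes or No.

On path, the employer holds the prior and pays 2/3·15 + 1/3·6 = 12. Off path (no certificate), believing Unskilled, it pays 6.
Skilled: the certificate nets 12 − 1 = 11; no certificate nets 6. Skilled stays.
Unskilled: the certificate nets 12 − 12 = 0; no certificate nets 6. Unskilled would deviate.
A type deviates, so pooling fails.

No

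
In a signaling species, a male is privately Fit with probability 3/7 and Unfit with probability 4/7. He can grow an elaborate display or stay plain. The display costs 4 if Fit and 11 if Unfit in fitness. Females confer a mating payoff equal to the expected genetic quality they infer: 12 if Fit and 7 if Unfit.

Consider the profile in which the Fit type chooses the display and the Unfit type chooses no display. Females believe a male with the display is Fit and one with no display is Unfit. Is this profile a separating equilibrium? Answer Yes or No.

Yes

Under these beliefs, the display earns mating payoff 12 and no display earns mating payoff 7.
Fit: the display nets 12 − 4 = 8; no display nets 7. Fit prefers the display.
Unfit: the display nets 12 − 11 = 1; no display nets 7. Unfit prefers no display.
Neither type deviates, so the separating profile is an equilibrium.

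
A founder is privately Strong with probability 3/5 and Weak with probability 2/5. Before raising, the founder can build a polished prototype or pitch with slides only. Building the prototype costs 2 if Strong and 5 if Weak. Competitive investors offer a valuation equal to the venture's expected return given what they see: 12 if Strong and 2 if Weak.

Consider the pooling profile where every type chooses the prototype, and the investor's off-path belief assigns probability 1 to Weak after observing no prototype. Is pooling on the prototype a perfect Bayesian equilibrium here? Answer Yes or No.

Yes

On path, the investor holds the prior and pays 3/5·12 + 2/5·2 = 8. Off path (no prototype), believing Weak, it pays 2.
Strong: the prototype nets 8 − 2 = 6; no prototype nets 2. Strong stays.
Weak: the prototype nets 8 − 5 = 3; no prototype nets 2. Weak stays.
No type deviates, so pooling is sustained.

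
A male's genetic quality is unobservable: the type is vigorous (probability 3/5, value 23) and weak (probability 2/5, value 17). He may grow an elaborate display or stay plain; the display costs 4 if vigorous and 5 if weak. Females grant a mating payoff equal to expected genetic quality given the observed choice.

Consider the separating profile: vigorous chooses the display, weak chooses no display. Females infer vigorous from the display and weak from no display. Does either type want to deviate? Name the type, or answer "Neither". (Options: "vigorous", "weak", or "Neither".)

The display pays 23; no display pays 17.
vigorous: assigned the display, nets 23 − 4 = 19; deviating to no display nets 17.
weak: assigned no display, nets 17; deviating to the display nets 23 − 5 = 18.
The weak type gains 1 by deviating.

weak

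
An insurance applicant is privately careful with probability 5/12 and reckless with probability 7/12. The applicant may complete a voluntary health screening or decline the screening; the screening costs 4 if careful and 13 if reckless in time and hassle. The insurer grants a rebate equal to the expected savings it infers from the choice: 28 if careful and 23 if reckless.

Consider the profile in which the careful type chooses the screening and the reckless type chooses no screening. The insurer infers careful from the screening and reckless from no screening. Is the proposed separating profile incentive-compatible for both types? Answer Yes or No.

Yes

Under these beliefs, the screening earns rebate 28 and no screening earns rebate 23.
careful: the screening nets 28 − 4 = 24; no screening nets 23. careful prefers the screening.
reckless: the screening nets 28 − 13 = 15; no screening nets 23. reckless prefers no screening.
Neither type deviates, so the separating profile is an equilibrium.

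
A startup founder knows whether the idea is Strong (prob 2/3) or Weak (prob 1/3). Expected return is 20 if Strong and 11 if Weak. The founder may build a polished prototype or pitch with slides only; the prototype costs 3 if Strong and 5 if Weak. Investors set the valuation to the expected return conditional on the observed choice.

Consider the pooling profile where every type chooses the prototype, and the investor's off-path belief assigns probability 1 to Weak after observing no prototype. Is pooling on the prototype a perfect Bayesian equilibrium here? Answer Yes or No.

Yes

On path, the investor holds the prior and pays 2/3·20 + 1/3·11 = 17. Off path (no prototype), believing Weak, it pays 11.
Strong: the prototype nets 17 − 3 = 14; no prototype nets 11. Strong stays.
Weak: the prototype nets 17 − 5 = 12; no prototype nets 11. Weak stays.
No type deviates, so pooling is sustained.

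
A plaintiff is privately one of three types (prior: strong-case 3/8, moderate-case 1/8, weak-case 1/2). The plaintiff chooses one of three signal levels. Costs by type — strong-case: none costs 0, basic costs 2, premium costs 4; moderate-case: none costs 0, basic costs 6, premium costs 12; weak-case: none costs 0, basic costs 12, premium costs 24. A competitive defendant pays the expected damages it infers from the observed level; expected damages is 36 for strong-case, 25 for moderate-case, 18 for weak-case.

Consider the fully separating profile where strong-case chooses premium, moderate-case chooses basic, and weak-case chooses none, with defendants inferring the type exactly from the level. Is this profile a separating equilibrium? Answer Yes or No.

No

Separating settlements: premium → 36, basic → 25, none → 18.
strong-case (assigned premium): none: 18 − 0 = 18; basic: 25 − 2 = 23; premium: 36 − 4 = 32. strong-case stays.
moderate-case (assigned basic): none: 18 − 0 = 18; basic: 25 − 6 = 19; premium: 36 − 12 = 24. moderate-case prefers premium.
weak-case (assigned none): none: 18 − 0 = 18; basic: 25 − 12 = 13; premium: 36 − 24 = 12. weak-case stays.
At least one type deviates; the separating profile fails.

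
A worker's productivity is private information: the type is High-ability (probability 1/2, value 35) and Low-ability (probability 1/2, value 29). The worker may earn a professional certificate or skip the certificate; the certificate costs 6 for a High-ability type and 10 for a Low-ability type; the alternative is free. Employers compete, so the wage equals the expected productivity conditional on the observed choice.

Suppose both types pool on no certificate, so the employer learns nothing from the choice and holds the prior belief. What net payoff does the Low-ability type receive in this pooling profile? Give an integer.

Pooled wage = 1/2·35 + 1/2·29 = 32.
Low-ability pays no cost for no certificate, so net payoff = 32.

32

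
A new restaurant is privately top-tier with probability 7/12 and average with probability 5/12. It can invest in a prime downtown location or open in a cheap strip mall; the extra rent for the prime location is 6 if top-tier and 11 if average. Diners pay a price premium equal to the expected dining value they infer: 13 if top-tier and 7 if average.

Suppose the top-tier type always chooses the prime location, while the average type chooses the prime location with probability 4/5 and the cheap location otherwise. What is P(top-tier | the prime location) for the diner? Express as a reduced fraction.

7/11

P(the prime location) = (7/12)·1 + (5/12)·(4/5) = 11/12.
By Bayes' rule, P(top-tier | the prime location) = (7/12) / (11/12) = 7/11.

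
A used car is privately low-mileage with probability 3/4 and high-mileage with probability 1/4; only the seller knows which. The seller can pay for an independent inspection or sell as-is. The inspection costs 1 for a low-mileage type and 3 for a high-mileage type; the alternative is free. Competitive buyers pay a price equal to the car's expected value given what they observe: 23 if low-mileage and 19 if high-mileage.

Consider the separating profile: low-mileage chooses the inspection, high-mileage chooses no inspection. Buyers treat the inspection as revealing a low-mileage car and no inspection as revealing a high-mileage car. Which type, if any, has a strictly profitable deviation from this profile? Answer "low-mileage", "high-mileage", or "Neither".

The inspection pays 23; no inspection pays 19.
low-mileage: assigned the inspection, nets 23 − 1 = 22; deviating to no inspection nets 19.
high-mileage: assigned no inspection, nets 19; deviating to the inspection nets 23 − 3 = 20.
The high-mileage type gains 1 by deviating.

high-mileage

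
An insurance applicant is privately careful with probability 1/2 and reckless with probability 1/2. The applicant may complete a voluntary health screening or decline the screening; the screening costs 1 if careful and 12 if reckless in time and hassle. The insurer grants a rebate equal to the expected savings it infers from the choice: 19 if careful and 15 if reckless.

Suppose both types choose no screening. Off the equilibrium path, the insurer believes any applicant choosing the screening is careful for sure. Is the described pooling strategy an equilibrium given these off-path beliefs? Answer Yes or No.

No

On path, the insurer holds the prior and pays 1/2·19 + 1/2·15 = 17. Off path (the screening), believing careful, it pays 19.
careful: no screening nets 17; the screening nets 19 − 1 = 18. careful would deviate.
reckless: no screening nets 17; the screening nets 19 − 12 = 7. reckless stays.
A type deviates, so pooling fails.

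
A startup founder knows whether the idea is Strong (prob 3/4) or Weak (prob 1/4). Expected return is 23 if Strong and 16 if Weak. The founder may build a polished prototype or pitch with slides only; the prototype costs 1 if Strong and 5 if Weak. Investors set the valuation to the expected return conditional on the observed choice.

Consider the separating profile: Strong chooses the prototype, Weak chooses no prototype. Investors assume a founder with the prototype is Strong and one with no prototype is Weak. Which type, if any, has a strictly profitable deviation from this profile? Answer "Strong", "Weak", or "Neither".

Weak

The prototype pays 23; no prototype pays 16.
Strong: assigned the prototype, nets 23 − 1 = 22; deviating to no prototype nets 16.
Weak: assigned no prototype, nets 16; deviating to the prototype nets 23 − 5 = 18.
The Weak type gains 2 by deviating.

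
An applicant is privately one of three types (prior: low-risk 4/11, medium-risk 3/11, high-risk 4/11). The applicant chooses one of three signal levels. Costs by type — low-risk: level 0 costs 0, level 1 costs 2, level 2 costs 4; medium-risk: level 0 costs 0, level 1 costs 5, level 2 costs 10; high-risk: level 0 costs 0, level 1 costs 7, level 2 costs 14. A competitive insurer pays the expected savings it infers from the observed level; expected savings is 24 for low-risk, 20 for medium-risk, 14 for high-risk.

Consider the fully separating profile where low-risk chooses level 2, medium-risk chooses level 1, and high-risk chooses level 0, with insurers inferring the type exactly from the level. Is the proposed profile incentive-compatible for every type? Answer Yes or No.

Separating rebates: level 2 → 24, level 1 → 20, level 0 → 14.
low-risk (assigned level 2): level 0: 14 − 0 = 14; level 1: 20 − 2 = 18; level 2: 24 − 4 = 20. low-risk stays.
medium-risk (assigned level 1): level 0: 14 − 0 = 14; level 1: 20 − 5 = 15; level 2: 24 − 10 = 14. medium-risk stays.
high-risk (assigned level 0): level 0: 14 − 0 = 14; level 1: 20 − 7 = 13; level 2: 24 − 14 = 10. high-risk stays.
Every type prefers its assigned level; separation holds.

Yes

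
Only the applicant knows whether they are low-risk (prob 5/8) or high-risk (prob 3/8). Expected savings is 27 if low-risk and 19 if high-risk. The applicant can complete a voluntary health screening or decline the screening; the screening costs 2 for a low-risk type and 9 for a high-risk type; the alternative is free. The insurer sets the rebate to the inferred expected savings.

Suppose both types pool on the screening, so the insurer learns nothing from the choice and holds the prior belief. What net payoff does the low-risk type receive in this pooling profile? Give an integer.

Pooled rebate = 5/8·27 + 3/8·19 = 24.
low-risk pays cost 2 for the screening, so net payoff = 24 − 2 = 22.

22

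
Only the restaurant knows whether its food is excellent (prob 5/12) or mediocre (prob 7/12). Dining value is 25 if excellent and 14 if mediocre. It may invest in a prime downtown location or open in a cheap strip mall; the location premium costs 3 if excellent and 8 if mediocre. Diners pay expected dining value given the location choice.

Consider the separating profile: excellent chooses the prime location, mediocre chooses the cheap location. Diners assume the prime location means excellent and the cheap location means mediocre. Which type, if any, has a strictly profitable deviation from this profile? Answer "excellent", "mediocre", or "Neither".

mediocre

The prime location pays 25; the cheap location pays 14.
excellent: assigned the prime location, nets 25 − 3 = 22; deviating to the cheap location nets 14.
mediocre: assigned the cheap location, nets 14; deviating to the prime location nets 25 − 8 = 17.
The mediocre type gains 3 by deviating.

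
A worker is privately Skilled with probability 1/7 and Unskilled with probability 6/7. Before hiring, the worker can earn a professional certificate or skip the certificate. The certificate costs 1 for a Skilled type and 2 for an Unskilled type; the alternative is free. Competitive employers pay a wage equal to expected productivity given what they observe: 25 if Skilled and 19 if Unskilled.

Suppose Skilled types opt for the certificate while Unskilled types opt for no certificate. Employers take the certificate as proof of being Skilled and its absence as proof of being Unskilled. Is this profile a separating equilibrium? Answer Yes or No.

No

Under these beliefs, the certificate earns wage 25 and no certificate earns wage 19.
Skilled: the certificate nets 25 − 1 = 24; no certificate nets 19. Skilled prefers the certificate.
Unskilled: the certificate nets 25 − 2 = 23; no certificate nets 19. Unskilled would deviate to the certificate.
Unskilled has a profitable deviation, so the profile is not an equilibrium.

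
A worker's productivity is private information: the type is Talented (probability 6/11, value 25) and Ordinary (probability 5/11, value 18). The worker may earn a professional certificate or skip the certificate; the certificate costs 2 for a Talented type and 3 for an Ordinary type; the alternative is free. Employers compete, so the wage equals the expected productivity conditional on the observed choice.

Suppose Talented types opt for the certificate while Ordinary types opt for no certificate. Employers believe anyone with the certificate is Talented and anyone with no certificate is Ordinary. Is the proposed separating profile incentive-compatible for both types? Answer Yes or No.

Under these beliefs, the certificate earns wage 25 and no certificate earns wage 18.
Talented: the certificate nets 25 − 2 = 23; no certificate nets 18. Talented prefers the certificate.
Ordinary: the certificate nets 25 − 3 = 22; no certificate nets 18. Ordinary would deviate to the certificate.
Ordinary has a profitable deviation, so the profile is not an equilibrium.

No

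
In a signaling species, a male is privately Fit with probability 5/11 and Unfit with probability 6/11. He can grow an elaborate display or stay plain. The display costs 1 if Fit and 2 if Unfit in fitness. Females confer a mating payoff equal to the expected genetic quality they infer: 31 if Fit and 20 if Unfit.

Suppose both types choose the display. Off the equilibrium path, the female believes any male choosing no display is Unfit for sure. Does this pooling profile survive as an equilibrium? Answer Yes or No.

Yes

On path, the female holds the prior and pays 5/11·31 + 6/11·20 = 25. Off path (no display), believing Unfit, it pays 20.
Fit: the display nets 25 − 1 = 24; no display nets 20. Fit stays.
Unfit: the display nets 25 − 2 = 23; no display nets 20. Unfit stays.
No type deviates, so pooling is sustained.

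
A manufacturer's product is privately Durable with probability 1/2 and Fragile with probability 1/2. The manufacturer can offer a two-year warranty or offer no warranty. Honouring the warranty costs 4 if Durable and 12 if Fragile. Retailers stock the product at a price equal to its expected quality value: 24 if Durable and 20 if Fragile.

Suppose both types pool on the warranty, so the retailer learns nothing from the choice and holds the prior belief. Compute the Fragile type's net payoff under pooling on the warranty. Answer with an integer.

Pooled price = 1/2·24 + 1/2·20 = 22.
Fragile pays cost 12 for the warranty, so net payoff = 22 − 12 = 10.

10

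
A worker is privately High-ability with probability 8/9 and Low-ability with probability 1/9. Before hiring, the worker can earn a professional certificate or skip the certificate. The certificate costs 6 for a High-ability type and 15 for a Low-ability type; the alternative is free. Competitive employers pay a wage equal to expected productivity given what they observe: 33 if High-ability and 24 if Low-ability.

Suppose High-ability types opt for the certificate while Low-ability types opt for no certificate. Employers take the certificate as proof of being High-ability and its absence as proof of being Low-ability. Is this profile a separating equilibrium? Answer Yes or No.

Under these beliefs, the certificate earns wage 33 and no certificate earns wage 24.
High-ability: the certificate nets 33 − 6 = 27; no certificate nets 24. High-ability prefers the certificate.
Low-ability: the certificate nets 33 − 15 = 18; no certificate nets 24. Low-ability prefers no certificate.
Neither type deviates, so the separating profile is an equilibrium.

Yes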